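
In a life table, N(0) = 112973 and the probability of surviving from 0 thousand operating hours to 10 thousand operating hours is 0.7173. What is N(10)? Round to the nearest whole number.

81036

N(10) = N(0) × p = 112973 × 0.7173 = 81036.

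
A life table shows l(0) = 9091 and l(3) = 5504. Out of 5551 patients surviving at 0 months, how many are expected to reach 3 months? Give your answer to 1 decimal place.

The relevant probability is 5504/9091 = 0.605434.
Expected number = 5551 × 0.605434 = 3360.8.

3360.8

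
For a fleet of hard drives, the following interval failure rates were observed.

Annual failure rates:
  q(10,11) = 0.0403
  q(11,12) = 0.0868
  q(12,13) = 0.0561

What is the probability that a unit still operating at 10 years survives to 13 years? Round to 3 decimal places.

0.827

P(survive 10→13) = (1 − 0.0403) × (1 − 0.0868) × (1 − 0.0561).
= 0.9597 × 0.9132 × 0.9439 = 0.827232.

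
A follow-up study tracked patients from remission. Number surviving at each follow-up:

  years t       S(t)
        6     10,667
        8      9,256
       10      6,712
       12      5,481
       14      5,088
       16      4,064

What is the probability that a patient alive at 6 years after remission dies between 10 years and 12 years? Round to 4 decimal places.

0.1154

This is the probability of reaching 10 but not 12, conditional on being alive at 6: (S(10) − S(12)) / S(6).
= (6,712 − 5,481) / 10,667 = 1,231 / 10,667 = 0.115403.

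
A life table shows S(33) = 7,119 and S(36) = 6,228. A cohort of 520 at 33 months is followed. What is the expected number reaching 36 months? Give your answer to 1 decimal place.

The relevant probability is 6,228/7,119 = 0.874842.
Expected number = 520 × 0.874842 = 454.9.

454.9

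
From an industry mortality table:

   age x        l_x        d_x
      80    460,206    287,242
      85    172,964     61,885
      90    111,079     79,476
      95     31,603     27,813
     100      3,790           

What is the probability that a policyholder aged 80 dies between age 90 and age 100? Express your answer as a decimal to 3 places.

0.233

We want 10|10q80 = (l_90 − l_100)/l_80.
This is the probability of reaching 90 but not 100, conditional on being alive at 80: (l_90 − l_100) / l_80.
= (111,079 − 3,790) / 460,206 = 107,289 / 460,206 = 0.233133.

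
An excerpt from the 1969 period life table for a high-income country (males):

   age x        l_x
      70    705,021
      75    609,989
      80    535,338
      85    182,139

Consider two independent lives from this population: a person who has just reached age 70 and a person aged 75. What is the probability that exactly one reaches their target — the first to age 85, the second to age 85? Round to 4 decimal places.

0.4027

p₁ = l_85/l_70 = 182,139/705,021 = 0.258345; p₂ = l_85/l_75 = 182,139/609,989 = 0.298594.
P(exactly one) = p₁(1−p₂) + (1−p₁)p₂ = 0.181205 + 0.221454 = 0.402658.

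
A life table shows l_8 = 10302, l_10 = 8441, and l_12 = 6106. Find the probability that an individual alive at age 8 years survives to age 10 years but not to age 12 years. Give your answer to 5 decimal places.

This is the probability of reaching 10 but not 12, conditional on being alive at 8: (l_10 − l_12) / l_8.
= (8441 − 6106) / 10302 = 2335 / 10302 = 0.226655.

0.22666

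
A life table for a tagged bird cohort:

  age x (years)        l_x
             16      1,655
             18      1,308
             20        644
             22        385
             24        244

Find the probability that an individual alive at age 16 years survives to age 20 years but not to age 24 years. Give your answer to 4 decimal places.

0.2417

This is the probability of reaching 20 but not 24, conditional on being alive at 16: (l_20 − l_24) / l_16.
= (644 − 244) / 1,655 = 400 / 1,655 = 0.241692.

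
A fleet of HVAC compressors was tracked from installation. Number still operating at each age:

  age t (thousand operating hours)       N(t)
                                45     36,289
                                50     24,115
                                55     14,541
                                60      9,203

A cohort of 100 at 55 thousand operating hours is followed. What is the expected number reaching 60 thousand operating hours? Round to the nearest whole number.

The relevant probability is 9,203/14,541 = 0.632900.
Expected number = 100 × 0.632900 = 63.

63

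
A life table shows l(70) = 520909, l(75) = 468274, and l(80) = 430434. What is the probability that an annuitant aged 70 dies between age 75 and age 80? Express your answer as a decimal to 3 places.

0.073

This is the probability of reaching 75 but not 80, conditional on being alive at 70: (l(75) − l(80)) / l(70).
= (468274 − 430434) / 520909 = 37840 / 520909 = 0.072642.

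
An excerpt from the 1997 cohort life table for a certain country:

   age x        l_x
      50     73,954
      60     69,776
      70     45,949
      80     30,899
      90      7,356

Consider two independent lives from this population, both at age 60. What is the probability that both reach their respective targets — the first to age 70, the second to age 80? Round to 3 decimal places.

p₁ = l_70/l_60 = 45,949/69,776 = 0.658522; p₂ = l_80/l_60 = 30,899/69,776 = 0.442831.
P(both) = p₁ × p₂ = 0.658522 × 0.442831 = 0.291614.

0.292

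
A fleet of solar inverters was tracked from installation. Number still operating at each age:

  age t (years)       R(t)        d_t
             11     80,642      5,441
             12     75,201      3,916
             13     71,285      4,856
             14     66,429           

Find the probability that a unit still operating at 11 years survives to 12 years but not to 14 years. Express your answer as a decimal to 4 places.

This is the probability of reaching 12 but not 14, conditional on being operational at 11: (R(12) − R(14)) / R(11).
= (75,201 − 66,429) / 80,642 = 8,772 / 80,642 = 0.108777.

0.1088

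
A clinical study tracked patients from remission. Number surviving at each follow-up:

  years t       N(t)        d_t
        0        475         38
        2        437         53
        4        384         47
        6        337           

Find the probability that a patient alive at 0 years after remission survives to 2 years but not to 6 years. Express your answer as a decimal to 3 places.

0.211

This is the probability of reaching 2 but not 6, conditional on being alive at 0: (N(2) − N(6)) / N(0).
= (437 − 337) / 475 = 100 / 475 = 0.210526.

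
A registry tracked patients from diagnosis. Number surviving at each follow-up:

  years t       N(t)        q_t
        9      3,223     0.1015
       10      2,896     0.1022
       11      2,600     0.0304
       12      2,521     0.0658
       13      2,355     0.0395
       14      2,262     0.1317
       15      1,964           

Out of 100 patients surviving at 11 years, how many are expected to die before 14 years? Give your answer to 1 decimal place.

The relevant probability is 1 − 2,262/2,600 = 0.130000.
Expected number = 100 × 0.130000 = 13.0.

13.0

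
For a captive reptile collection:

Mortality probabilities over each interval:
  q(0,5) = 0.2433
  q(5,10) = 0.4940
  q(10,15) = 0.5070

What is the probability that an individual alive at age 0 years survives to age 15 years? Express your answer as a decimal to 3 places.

0.189

Chaining the interval survival probabilities: (1 − 0.2433) × (1 − 0.4940) × (1 − 0.5070).
= 0.7567 × 0.5060 × 0.4930 = 0.188765.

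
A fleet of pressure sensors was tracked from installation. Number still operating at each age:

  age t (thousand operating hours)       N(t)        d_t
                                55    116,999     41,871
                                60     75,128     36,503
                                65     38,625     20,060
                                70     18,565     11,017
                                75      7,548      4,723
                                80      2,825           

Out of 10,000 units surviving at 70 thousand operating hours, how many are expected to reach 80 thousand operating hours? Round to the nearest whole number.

1522

The relevant probability is 2,825/18,565 = 0.152168.
Expected number = 10,000 × 0.152168 = 1522.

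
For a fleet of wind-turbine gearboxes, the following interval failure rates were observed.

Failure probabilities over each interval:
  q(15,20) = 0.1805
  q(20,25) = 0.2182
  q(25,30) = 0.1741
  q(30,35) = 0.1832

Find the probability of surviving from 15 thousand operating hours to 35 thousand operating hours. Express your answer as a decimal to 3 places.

Chaining the interval survival probabilities: (1 − 0.1805) × (1 − 0.2182) × (1 − 0.1741) × (1 − 0.1832).
= 0.8195 × 0.7818 × 0.8259 × 0.8168 = 0.432203.

0.432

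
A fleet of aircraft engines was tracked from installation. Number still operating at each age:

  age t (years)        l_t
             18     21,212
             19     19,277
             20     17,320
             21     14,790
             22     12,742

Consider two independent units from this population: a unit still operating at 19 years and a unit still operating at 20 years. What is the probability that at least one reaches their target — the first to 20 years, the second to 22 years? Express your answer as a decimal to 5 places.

0.97317

p₁ = l_20/l_19 = 17,320/19,277 = 0.898480; p₂ = l_22/l_20 = 12,742/17,320 = 0.735681.
P(at least one) = 1 − (1−p₁)(1−p₂) = 1 − 0.101520 × 0.264319 = 0.973166.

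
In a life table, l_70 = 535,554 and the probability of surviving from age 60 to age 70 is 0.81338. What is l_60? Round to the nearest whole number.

658430

l_60 = l_70 / p = 535,554 / 0.81338 = 658430.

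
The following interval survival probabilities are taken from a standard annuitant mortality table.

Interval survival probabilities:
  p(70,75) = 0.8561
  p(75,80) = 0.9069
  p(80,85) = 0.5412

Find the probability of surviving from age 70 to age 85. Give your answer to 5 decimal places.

0.42019

The overall survival probability is 0.8561 × 0.9069 × 0.5412.
= 0.420186.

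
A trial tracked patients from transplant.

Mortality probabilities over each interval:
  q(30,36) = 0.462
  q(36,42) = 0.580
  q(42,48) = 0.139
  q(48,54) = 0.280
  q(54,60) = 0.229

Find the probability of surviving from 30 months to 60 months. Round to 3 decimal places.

Survival from 30 to 60 is the product of surviving each interval: (1 − 0.462) × (1 − 0.580) × (1 − 0.139) × (1 − 0.280) × (1 − 0.229).
= 0.538 × 0.420 × 0.861 × 0.720 × 0.771 = 0.107999.

0.108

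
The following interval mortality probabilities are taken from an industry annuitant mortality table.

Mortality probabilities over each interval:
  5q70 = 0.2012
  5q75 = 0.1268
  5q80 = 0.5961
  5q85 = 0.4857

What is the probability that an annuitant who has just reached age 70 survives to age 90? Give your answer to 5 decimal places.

0.14489

Survival from 70 to 90 is the product of surviving each interval: (1 − 0.2012) × (1 − 0.1268) × (1 − 0.5961) × (1 − 0.4857).
= 0.7988 × 0.8732 × 0.4039 × 0.5143 = 0.144891.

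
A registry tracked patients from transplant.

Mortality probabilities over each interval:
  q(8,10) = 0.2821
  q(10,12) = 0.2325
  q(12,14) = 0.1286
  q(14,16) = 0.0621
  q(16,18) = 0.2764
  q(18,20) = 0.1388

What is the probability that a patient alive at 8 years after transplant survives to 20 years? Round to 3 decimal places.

0.281

The overall survival probability is (1 − 0.2821) × (1 − 0.2325) × (1 − 0.1286) × (1 − 0.0621) × (1 − 0.2764) × (1 − 0.1388).
= 0.7179 × 0.7675 × 0.8714 × 0.9379 × 0.7236 × 0.8612 = 0.280620.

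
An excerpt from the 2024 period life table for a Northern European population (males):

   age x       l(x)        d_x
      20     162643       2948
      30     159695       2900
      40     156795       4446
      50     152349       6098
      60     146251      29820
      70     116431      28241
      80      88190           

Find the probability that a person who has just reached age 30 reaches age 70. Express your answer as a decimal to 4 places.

The conditional survival probability is l(70)/l(30) = 116431/159695 = 0.729084.

0.7291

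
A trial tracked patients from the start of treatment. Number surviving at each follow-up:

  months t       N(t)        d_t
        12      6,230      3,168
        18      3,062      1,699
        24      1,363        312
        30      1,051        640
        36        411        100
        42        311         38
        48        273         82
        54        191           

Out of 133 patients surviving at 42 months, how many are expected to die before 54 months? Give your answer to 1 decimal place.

The relevant probability is 1 − 191/311 = 0.385852.
Expected number = 133 × 0.385852 = 51.3.

51.3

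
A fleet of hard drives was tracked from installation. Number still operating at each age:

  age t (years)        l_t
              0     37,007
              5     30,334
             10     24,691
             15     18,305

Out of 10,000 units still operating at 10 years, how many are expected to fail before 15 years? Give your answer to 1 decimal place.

2586.4

The relevant probability is 1 − 18,305/24,691 = 0.258637.
Expected number = 10,000 × 0.258637 = 2586.4.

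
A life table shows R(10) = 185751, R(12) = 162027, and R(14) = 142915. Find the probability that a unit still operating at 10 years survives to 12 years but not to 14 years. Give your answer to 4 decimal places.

0.1029

This is the probability of reaching 12 but not 14, conditional on being operational at 10: (R(12) − R(14)) / R(10).
= (162027 − 142915) / 185751 = 19112 / 185751 = 0.102890.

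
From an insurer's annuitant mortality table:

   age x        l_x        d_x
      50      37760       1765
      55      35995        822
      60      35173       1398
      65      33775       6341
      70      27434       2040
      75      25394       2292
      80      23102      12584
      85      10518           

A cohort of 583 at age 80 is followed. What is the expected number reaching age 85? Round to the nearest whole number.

The relevant probability is 10518/23102 = 0.455285.
Expected number = 583 × 0.455285 = 265.

265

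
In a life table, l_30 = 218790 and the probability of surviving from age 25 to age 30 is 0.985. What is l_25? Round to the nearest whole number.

222122

l_25 = l_30 / p = 218790 / 0.985 = 222122.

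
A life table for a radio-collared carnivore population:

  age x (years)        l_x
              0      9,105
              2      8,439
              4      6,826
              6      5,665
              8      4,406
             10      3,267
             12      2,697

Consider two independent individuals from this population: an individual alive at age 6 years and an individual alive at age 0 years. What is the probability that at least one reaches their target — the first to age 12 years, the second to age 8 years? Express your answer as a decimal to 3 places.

0.730

p₁ = l_12/l_6 = 2,697/5,665 = 0.476081; p₂ = l_8/l_0 = 4,406/9,105 = 0.483910.
P(at least one) = 1 − (1−p₁)(1−p₂) = 1 − 0.523919 × 0.516090 = 0.729611.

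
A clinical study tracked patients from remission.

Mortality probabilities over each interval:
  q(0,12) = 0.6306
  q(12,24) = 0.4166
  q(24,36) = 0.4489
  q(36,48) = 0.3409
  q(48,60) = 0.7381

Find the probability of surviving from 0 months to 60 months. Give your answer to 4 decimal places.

0.0205

Chaining the interval survival probabilities: (1 − 0.6306) × (1 − 0.4166) × (1 − 0.4489) × (1 − 0.3409) × (1 − 0.7381).
= 0.3694 × 0.5834 × 0.5511 × 0.6591 × 0.2619 = 0.020501.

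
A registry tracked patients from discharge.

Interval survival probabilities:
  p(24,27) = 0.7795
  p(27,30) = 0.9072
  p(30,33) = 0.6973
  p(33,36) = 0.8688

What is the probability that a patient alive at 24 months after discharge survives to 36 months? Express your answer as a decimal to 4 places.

Survival from 24 to 36 is the product of surviving each interval: 0.7795 × 0.9072 × 0.6973 × 0.8688.
= 0.428409.

0.4284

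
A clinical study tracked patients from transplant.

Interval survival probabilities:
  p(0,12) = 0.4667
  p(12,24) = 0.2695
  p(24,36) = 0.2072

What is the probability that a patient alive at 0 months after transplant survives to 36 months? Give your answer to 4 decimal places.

Survival from 0 to 36 is the product of surviving each interval: 0.4667 × 0.2695 × 0.2072.
= 0.026061.

0.0261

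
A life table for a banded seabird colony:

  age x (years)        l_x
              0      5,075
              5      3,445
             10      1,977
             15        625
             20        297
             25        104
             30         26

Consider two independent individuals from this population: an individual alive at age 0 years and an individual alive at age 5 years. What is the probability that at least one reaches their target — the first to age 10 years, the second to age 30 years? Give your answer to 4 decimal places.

0.3942

p₁ = l_10/l_0 = 1,977/5,075 = 0.389557; p₂ = l_30/l_5 = 26/3,445 = 0.007547.
P(at least one) = 1 − (1−p₁)(1−p₂) = 1 − 0.610443 × 0.992453 = 0.394164.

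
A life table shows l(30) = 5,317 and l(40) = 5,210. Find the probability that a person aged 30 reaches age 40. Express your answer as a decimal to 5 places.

0.97988

The conditional survival probability is l(40)/l(30) = 5,210/5,317 = 0.979876.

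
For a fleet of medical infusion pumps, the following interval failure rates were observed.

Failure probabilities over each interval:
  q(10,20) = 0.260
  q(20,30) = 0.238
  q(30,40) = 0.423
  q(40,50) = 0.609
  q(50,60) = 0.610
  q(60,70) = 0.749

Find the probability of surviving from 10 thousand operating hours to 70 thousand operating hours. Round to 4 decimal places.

P(survive 10→70) = (1 − 0.260) × (1 − 0.238) × (1 − 0.423) × (1 − 0.609) × (1 − 0.610) × (1 − 0.749).
= 0.740 × 0.762 × 0.577 × 0.391 × 0.390 × 0.251 = 0.012453.

0.0125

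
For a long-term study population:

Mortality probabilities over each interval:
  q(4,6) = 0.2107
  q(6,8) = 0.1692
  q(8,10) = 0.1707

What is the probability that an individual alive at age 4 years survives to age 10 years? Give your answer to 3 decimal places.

Chaining the interval survival probabilities: (1 − 0.2107) × (1 − 0.1692) × (1 − 0.1707).
= 0.7893 × 0.8308 × 0.8293 = 0.543814.

0.544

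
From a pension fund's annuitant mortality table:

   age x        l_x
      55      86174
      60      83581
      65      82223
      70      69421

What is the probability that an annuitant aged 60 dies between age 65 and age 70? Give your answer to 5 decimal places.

We want 5|5q60 = (l_65 − l_70)/l_60.
This is the probability of reaching 65 but not 70, conditional on being alive at 60: (l_65 − l_70) / l_60.
= (82223 − 69421) / 83581 = 12802 / 83581 = 0.153169.

0.15317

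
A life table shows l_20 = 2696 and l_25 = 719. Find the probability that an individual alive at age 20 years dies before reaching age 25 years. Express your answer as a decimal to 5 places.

P(die before 25 | alive at 20) = 1 − l_25/l_20 = 1 − 719/2696 = (1977)/2696 = 0.733309.

0.73331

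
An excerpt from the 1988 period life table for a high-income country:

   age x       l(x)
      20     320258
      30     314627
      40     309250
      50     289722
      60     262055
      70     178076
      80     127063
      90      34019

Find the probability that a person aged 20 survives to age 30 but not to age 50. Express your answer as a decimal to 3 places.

0.078

This is the probability of reaching 30 but not 50, conditional on being alive at 20: (l(30) − l(50)) / l(20).
= (314627 − 289722) / 320258 = 24905 / 320258 = 0.077765.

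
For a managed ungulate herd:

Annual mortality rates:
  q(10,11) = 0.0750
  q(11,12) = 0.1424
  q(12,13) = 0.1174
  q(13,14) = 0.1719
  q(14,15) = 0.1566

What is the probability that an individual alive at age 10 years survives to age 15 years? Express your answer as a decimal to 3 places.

P(survive 10→15) = (1 − 0.0750) × (1 − 0.1424) × (1 − 0.1174) × (1 − 0.1719) × (1 − 0.1566).
= 0.9250 × 0.8576 × 0.8826 × 0.8281 × 0.8434 = 0.488998.

0.489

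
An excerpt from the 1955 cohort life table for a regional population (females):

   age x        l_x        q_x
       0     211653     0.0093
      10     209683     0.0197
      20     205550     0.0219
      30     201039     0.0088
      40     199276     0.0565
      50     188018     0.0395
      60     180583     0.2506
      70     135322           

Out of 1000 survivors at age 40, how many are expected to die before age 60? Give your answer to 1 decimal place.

93.8

The relevant probability is 1 − 180583/199276 = 0.093805.
Expected number = 1000 × 0.093805 = 93.8.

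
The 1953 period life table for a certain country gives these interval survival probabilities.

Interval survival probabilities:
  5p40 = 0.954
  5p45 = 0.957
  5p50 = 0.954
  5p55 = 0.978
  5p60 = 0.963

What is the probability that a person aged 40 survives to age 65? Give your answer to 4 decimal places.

0.8203

The overall survival probability is 0.954 × 0.957 × 0.954 × 0.978 × 0.963.
= 0.820302.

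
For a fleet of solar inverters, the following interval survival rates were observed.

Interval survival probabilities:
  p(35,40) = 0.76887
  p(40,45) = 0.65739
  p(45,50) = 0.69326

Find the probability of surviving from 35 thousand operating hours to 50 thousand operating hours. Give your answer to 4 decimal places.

0.3504

P(survive 35→50) = 0.76887 × 0.65739 × 0.69326.
= 0.350406.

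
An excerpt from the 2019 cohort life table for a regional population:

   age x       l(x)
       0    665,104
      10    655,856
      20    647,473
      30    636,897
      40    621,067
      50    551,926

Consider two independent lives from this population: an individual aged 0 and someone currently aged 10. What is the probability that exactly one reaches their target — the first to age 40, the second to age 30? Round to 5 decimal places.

p₁ = l(40)/l(0) = 621,067/665,104 = 0.933789; p₂ = l(30)/l(10) = 636,897/655,856 = 0.971093.
P(exactly one) = p₁(1−p₂) + (1−p₁)p₂ = 0.026993 + 0.064297 = 0.091290.

0.09129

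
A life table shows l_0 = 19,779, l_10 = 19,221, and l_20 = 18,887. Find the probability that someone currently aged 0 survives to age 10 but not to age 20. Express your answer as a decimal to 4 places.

This is the probability of reaching 10 but not 20, conditional on being alive at 0: (l_10 − l_20) / l_0.
= (19,221 − 18,887) / 19,779 = 334 / 19,779 = 0.016887.

0.0169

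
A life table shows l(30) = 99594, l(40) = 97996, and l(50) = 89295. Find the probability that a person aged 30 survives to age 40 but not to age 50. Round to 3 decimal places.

This is the probability of reaching 40 but not 50, conditional on being alive at 30: (l(40) − l(50)) / l(30).
= (97996 − 89295) / 99594 = 8701 / 99594 = 0.087365.

0.087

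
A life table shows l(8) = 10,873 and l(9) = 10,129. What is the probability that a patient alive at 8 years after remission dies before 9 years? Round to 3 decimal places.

0.068

P(die before 9 | alive at 8) = 1 − l(9)/l(8) = 1 − 10,129/10,873 = (744)/10,873 = 0.068426.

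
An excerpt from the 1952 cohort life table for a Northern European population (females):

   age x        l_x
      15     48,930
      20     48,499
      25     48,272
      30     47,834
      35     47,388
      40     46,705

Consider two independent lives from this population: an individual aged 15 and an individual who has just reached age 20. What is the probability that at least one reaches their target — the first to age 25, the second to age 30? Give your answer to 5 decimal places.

p₁ = l_25/l_15 = 48,272/48,930 = 0.986552; p₂ = l_30/l_20 = 47,834/48,499 = 0.986288.
P(at least one) = 1 − (1−p₁)(1−p₂) = 1 − 0.013448 × 0.013712 = 0.999816.

0.99982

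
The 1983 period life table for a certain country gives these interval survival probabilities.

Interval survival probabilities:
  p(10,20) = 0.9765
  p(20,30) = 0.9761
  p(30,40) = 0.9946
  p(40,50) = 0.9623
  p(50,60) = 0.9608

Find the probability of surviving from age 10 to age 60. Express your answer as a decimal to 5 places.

0.87651

Chaining the interval survival probabilities: 0.9765 × 0.9761 × 0.9946 × 0.9623 × 0.9608.
= 0.876513.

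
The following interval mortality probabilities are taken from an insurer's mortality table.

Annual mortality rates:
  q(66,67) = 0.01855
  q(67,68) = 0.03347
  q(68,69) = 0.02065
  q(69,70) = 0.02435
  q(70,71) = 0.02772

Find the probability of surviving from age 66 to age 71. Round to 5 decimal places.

0.88127

Survival from 66 to 71 is the product of surviving each interval: (1 − 0.01855) × (1 − 0.03347) × (1 − 0.02065) × (1 − 0.02435) × (1 − 0.02772).
= 0.98145 × 0.96653 × 0.97935 × 0.97565 × 0.97228 = 0.881266.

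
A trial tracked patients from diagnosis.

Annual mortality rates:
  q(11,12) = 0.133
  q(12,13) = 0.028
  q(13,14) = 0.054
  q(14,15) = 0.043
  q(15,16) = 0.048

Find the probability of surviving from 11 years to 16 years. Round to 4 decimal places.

Chaining the interval survival probabilities: (1 − 0.133) × (1 − 0.028) × (1 − 0.054) × (1 − 0.043) × (1 − 0.048).
= 0.867 × 0.972 × 0.946 × 0.957 × 0.952 = 0.726316.

0.7263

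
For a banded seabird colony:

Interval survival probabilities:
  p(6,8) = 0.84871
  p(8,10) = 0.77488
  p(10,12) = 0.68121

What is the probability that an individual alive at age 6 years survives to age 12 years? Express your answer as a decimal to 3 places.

P(survive 6→12) = 0.84871 × 0.77488 × 0.68121.
= 0.447997.

0.448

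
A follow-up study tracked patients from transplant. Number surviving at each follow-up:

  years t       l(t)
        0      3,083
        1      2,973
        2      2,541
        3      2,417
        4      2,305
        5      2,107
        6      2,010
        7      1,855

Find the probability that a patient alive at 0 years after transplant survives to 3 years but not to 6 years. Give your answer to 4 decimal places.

0.1320

This is the probability of reaching 3 but not 6, conditional on being alive at 0: (l(3) − l(6)) / l(0).
= (2,417 − 2,010) / 3,083 = 407 / 3,083 = 0.132014.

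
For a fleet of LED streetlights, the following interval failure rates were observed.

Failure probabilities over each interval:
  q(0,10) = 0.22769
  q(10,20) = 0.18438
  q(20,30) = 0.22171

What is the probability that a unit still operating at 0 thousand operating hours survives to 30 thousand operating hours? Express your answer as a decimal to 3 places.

0.490

The overall survival probability is (1 − 0.22769) × (1 − 0.18438) × (1 − 0.22171).
= 0.77231 × 0.81562 × 0.77829 = 0.490254.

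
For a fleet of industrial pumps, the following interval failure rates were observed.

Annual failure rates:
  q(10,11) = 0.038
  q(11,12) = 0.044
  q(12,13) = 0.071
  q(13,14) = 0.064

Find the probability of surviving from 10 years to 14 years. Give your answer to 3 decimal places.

0.800

P(survive 10→14) = (1 − 0.038) × (1 − 0.044) × (1 − 0.071) × (1 − 0.064).
= 0.962 × 0.956 × 0.929 × 0.936 = 0.799695.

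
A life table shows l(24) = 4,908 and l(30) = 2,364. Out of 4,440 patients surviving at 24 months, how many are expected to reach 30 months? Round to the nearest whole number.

2139

The relevant probability is 2,364/4,908 = 0.481663.
Expected number = 4,440 × 0.481663 = 2139.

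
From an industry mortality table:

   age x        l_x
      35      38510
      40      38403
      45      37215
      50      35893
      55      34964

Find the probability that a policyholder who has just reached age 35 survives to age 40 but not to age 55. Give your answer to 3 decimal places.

This is the probability of reaching 40 but not 55, conditional on being alive at 35: (l_40 − l_55) / l_35.
= (38403 − 34964) / 38510 = 3439 / 38510 = 0.089301.

0.089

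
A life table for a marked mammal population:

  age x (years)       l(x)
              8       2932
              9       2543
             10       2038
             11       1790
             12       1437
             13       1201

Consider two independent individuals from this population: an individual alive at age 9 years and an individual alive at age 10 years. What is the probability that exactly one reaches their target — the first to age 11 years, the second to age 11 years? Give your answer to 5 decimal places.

0.34573

p₁ = l(11)/l(9) = 1790/2543 = 0.703893; p₂ = l(11)/l(10) = 1790/2038 = 0.878312.
P(exactly one) = p₁(1−p₂) + (1−p₁)p₂ = 0.085655 + 0.260074 = 0.345730.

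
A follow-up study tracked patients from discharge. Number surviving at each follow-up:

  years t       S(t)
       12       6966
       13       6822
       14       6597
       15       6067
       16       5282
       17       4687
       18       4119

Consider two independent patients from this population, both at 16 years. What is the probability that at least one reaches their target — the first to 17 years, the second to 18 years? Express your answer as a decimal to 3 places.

p₁ = S(17)/S(16) = 4687/5282 = 0.887353; p₂ = S(18)/S(16) = 4119/5282 = 0.779818.
P(at least one) = 1 − (1−p₁)(1−p₂) = 1 − 0.112647 × 0.220182 = 0.975197.

0.975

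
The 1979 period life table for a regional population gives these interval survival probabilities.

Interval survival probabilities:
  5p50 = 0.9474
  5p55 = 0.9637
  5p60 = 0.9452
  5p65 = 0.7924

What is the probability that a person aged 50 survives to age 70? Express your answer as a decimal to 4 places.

Survival from 50 to 70 is the product of surviving each interval: 0.9474 × 0.9637 × 0.9452 × 0.7924.
= 0.683823.

0.6838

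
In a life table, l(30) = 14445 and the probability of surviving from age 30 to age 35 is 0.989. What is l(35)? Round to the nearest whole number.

l(35) = l(30) × p = 14445 × 0.989 = 14286.

14286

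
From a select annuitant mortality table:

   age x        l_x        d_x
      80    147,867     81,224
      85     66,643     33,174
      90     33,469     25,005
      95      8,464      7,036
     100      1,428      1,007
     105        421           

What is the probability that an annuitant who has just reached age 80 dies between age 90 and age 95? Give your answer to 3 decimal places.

0.169

This is the probability of reaching 90 but not 95, conditional on being alive at 80: (l_90 − l_95) / l_80.
= (33,469 − 8,464) / 147,867 = 25,005 / 147,867 = 0.169105.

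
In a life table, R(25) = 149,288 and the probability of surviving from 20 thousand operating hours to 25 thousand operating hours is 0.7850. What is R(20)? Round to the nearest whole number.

R(20) = R(25) / p = 149,288 / 0.7850 = 190176.

190176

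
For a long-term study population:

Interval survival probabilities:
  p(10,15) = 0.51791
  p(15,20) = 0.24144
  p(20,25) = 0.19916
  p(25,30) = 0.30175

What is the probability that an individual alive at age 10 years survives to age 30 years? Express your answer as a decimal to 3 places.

0.008

Chaining the interval survival probabilities: 0.51791 × 0.24144 × 0.19916 × 0.30175.
= 0.007515.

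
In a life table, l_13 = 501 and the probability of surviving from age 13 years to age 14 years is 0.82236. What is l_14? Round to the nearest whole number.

412

l_14 = l_13 × p = 501 × 0.82236 = 412.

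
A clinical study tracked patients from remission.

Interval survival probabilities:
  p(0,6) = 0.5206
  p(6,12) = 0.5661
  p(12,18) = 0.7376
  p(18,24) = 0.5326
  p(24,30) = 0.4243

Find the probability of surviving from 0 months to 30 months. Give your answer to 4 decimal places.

0.0491

P(survive 0→30) = 0.5206 × 0.5661 × 0.7376 × 0.5326 × 0.4243.
= 0.049124.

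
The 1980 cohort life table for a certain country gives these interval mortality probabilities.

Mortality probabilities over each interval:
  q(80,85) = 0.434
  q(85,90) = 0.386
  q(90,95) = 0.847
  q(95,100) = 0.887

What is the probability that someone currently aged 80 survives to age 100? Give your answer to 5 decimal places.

0.00601

P(survive 80→100) = (1 − 0.434) × (1 − 0.386) × (1 − 0.847) × (1 − 0.887).
= 0.566 × 0.614 × 0.153 × 0.113 = 0.006008.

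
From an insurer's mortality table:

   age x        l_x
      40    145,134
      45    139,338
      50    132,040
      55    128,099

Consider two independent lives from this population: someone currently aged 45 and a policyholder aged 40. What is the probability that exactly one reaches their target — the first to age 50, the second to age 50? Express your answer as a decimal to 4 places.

p₁ = l_50/l_45 = 132,040/139,338 = 0.947624; p₂ = l_50/l_40 = 132,040/145,134 = 0.909780.
P(exactly one) = p₁(1−p₂) + (1−p₁)p₂ = 0.085495 + 0.047651 = 0.133145.

0.1331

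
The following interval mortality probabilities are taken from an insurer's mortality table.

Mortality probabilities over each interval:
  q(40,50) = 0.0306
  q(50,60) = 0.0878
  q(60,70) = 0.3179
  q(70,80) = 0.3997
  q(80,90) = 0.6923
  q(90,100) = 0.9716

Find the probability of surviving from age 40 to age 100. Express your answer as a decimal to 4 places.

0.0032

P(survive 40→100) = (1 − 0.0306) × (1 − 0.0878) × (1 − 0.3179) × (1 − 0.3997) × (1 − 0.6923) × (1 − 0.9716).
= 0.9694 × 0.9122 × 0.6821 × 0.6003 × 0.3077 × 0.0284 = 0.003164.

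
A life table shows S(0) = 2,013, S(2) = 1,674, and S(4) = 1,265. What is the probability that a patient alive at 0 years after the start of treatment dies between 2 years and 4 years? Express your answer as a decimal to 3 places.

0.203

This is the probability of reaching 2 but not 4, conditional on being alive at 0: (S(2) − S(4)) / S(0).
= (1,674 − 1,265) / 2,013 = 409 / 2,013 = 0.203179.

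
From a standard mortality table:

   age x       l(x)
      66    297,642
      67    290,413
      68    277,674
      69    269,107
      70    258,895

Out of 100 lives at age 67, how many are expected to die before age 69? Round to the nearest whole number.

The relevant probability is 1 − 269,107/290,413 = 0.073364.
Expected number = 100 × 0.073364 = 7.

7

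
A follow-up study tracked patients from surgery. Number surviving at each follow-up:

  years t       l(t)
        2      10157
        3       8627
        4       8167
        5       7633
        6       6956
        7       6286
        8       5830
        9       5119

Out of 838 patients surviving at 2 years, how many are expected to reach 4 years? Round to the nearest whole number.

674

The relevant probability is 8167/10157 = 0.804076.
Expected number = 838 × 0.804076 = 674.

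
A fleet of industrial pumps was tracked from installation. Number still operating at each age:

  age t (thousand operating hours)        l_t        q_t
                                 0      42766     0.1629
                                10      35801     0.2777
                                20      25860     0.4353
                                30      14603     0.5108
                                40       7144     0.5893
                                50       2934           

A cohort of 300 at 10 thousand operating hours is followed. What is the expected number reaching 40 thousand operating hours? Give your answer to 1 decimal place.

The relevant probability is 7144/35801 = 0.199547.
Expected number = 300 × 0.199547 = 59.9.

59.9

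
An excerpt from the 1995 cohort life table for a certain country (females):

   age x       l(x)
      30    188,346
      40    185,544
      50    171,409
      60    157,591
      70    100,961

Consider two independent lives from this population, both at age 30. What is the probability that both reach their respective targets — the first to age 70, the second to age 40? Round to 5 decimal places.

p₁ = l(70)/l(30) = 100,961/188,346 = 0.536040; p₂ = l(40)/l(30) = 185,544/188,346 = 0.985123.
P(both) = p₁ × p₂ = 0.536040 × 0.985123 = 0.528065.

0.52807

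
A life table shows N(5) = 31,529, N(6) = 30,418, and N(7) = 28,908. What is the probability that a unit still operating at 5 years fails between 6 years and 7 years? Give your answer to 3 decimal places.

This is the probability of reaching 6 but not 7, conditional on being operational at 5: (N(6) − N(7)) / N(5).
= (30,418 − 28,908) / 31,529 = 1,510 / 31,529 = 0.047892.

0.048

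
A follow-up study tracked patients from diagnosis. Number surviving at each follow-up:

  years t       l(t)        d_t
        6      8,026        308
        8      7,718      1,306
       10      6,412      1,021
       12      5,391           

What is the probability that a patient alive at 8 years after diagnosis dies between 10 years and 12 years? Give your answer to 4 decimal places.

0.1323

This is the probability of reaching 10 but not 12, conditional on being alive at 8: (l(10) − l(12)) / l(8).
= (6,412 − 5,391) / 7,718 = 1,021 / 7,718 = 0.132288.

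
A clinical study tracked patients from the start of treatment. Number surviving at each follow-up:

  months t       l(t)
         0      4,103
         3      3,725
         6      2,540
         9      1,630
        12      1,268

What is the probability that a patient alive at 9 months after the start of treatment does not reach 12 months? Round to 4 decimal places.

P(die before 12 | alive at 9) = 1 − l(12)/l(9) = 1 − 1,268/1,630 = (362)/1,630 = 0.222086.

0.2221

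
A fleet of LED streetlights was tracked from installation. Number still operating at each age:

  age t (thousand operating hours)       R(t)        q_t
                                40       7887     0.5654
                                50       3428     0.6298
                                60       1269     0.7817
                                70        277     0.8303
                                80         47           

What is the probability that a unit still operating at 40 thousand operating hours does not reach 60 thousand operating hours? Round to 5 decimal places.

P(fail before 60 | operational at 40) = 1 − R(60)/R(40) = 1 − 1269/7887 = (6618)/7887 = 0.839102.

0.83910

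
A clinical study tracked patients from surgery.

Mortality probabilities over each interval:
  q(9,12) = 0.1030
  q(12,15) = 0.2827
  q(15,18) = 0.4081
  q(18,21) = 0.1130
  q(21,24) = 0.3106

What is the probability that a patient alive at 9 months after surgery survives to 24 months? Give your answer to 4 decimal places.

0.2329

Survival from 9 to 24 is the product of surviving each interval: (1 − 0.1030) × (1 − 0.2827) × (1 − 0.4081) × (1 − 0.1130) × (1 − 0.3106).
= 0.8970 × 0.7173 × 0.5919 × 0.8870 × 0.6894 = 0.232882.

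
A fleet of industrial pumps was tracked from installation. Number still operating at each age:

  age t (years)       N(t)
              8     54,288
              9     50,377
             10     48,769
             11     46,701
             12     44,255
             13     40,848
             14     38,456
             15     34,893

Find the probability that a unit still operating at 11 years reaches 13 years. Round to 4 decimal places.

0.8747

The conditional survival probability is N(13)/N(11) = 40,848/46,701 = 0.874671.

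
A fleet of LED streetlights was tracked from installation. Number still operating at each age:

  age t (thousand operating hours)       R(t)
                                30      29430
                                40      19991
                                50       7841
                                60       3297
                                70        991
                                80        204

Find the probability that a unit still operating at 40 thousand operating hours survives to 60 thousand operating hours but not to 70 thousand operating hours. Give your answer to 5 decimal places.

This is the probability of reaching 60 but not 70, conditional on being operational at 40: (R(60) − R(70)) / R(40).
= (3297 − 991) / 19991 = 2306 / 19991 = 0.115352.

0.11535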